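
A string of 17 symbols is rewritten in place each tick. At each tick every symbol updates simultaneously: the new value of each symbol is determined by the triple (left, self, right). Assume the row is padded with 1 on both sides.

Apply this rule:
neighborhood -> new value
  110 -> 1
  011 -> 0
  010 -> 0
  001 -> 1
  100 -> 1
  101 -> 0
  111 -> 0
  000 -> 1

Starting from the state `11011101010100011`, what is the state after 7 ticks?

01000100000011100
00111011111100111
11001000000111000
01110111111001111
00010000001110000
11101111110011111
00100000011100000

00100000011100000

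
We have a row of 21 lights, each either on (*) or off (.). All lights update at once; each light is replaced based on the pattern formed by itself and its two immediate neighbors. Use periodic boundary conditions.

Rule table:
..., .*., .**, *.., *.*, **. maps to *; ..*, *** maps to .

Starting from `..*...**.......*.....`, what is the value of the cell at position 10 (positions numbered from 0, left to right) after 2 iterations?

.

*.***.********.******
***.***......***.....
position 10 holds .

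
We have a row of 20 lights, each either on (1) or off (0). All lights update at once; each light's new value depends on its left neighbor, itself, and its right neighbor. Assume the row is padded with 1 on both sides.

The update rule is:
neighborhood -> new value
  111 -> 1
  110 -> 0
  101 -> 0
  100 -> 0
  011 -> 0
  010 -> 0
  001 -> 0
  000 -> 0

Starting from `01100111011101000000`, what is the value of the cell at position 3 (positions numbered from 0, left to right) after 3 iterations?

0

00000010001000000000
00000000000000000000
00000000000000000000
position 3 holds 0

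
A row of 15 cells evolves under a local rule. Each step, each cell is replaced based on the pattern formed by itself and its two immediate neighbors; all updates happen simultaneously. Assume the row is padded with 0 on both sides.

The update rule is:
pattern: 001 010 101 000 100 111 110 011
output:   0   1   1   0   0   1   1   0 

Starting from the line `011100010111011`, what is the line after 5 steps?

000100000001101

001100011011101
000100001101111
000100000110111
000100000011011
000100000001101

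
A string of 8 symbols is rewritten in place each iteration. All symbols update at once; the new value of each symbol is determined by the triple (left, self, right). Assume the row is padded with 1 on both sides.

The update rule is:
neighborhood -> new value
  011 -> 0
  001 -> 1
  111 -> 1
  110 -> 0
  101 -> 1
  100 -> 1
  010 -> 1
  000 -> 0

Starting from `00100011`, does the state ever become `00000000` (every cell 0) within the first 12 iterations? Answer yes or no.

no

11110101
11101110
11010101
10111110
01011101
11101010
11011111
10101111
01110111
10101011
01111101
10111010
iteration 12 is 10111010, still not uniform 0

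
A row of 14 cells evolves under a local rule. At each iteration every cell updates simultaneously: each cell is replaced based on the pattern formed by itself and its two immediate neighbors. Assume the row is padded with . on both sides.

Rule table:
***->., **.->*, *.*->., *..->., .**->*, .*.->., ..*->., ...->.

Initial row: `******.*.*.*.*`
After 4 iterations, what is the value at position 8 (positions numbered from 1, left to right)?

.

iteration 1: *....*........
iteration 2: ..............
iteration 3: ..............  (fixed point — unchanged through iteration 4)
position 8 holds .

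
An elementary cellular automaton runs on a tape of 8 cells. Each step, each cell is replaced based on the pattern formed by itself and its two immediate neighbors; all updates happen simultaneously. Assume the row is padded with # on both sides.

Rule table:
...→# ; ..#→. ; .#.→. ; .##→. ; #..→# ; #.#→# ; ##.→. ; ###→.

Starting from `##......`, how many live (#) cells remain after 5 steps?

5

..#####.
#......#
.#####..
#.....#.
.####..#
count of #: 5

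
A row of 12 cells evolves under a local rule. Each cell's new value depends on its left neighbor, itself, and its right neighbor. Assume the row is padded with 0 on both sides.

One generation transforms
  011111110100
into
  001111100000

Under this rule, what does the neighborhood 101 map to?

0

At position 8 the neighborhood is 101; the next row has 0 there.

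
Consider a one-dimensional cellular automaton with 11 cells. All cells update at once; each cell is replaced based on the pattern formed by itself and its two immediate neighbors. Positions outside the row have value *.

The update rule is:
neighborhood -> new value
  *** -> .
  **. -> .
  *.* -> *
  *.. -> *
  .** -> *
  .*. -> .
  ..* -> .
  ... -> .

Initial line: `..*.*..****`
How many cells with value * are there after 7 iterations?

*..*.*.*...
.*..*.*.*..
*.*..*.*.*.
.*.*..*.*.*
*.*.*..*.**
.*.*.*..**.
*.*.*.*.*.*
count of *: 6

6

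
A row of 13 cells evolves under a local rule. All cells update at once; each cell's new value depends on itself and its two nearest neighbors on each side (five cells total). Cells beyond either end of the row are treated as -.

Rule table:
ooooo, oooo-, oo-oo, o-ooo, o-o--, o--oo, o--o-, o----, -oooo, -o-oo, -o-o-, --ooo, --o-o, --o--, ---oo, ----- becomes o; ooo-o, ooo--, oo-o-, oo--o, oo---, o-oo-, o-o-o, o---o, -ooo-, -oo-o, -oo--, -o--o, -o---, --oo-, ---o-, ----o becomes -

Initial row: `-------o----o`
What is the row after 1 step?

ooooo--o-o--o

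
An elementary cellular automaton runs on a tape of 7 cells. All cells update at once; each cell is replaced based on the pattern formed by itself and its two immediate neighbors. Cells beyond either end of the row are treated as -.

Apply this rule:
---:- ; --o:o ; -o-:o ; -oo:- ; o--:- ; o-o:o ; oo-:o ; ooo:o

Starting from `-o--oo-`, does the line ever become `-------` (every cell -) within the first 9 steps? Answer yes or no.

step 1: oo-o-o-
step 2: -ooooo-
step 3: o-oooo-
step 4: oo-ooo-
step 5: -oo-oo-
step 6: o-oo-o-
step 7: oo-ooo-  (repeats step 4; period 3)
step 9: o-oo-o-
step 9 is o-oo-o-, still not uniform -

no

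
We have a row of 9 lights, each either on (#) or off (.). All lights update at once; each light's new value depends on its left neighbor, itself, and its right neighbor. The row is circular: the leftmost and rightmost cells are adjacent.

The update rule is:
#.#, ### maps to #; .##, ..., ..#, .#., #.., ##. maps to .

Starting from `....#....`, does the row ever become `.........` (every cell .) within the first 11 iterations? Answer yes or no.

iteration 1: .........
all cells are . at iteration 1

yes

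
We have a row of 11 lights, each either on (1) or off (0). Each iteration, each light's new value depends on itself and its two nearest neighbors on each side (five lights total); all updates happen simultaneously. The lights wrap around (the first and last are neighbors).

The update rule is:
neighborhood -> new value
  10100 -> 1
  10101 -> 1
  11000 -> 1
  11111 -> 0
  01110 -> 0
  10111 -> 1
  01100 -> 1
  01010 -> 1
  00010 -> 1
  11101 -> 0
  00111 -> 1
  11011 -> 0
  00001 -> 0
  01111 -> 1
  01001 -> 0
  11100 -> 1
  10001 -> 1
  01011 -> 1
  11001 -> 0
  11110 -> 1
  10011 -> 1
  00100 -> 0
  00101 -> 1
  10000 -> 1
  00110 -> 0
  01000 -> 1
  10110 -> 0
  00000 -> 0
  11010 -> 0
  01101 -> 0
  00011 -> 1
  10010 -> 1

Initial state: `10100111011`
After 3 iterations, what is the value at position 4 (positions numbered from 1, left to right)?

0

00101100010
11110111101
10100111001
position 4 holds 0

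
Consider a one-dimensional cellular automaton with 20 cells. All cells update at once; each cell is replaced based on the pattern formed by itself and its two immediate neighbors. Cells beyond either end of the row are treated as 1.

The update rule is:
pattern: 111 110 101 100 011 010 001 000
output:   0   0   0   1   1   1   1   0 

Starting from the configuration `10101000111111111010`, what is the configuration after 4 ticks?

10011000010100011011

00101101100000000010
11101001010000000110
00001111011000001100
10011000010100011011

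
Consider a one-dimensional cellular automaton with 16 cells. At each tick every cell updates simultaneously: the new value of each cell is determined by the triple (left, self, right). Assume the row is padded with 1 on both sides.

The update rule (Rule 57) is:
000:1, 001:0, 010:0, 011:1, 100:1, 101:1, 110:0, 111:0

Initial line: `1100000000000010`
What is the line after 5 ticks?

0011111111111001
1010000000000101
0101111111110011
1011000000001010
0110111111100101

0110111111100101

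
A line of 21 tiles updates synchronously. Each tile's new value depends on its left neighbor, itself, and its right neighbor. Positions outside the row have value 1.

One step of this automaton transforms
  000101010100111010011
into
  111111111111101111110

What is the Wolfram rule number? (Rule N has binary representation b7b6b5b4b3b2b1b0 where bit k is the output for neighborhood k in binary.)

127

position 13: 111 → 0  (bit 7 = 0)
position 14: 110 → 1  (bit 6 = 1)
position 4: 101 → 1  (bit 5 = 1)
position 0: 100 → 1  (bit 4 = 1)
position 12: 011 → 1  (bit 3 = 1)
position 3: 010 → 1  (bit 2 = 1)
position 2: 001 → 1  (bit 1 = 1)
position 1: 000 → 1  (bit 0 = 1)
bits b7..b0 = 01111111 = 127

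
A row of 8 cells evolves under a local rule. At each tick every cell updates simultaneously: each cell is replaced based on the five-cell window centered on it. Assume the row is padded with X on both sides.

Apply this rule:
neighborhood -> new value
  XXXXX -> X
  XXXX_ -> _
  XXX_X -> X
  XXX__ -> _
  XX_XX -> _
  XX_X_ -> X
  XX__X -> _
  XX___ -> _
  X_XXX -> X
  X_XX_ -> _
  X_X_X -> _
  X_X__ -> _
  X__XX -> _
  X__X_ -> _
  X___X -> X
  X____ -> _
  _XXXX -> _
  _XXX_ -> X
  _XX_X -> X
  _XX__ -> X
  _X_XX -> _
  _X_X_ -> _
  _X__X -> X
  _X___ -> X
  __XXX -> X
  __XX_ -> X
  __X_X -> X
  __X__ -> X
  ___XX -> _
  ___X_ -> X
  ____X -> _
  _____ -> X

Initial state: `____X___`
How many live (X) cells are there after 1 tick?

4

___XXXX_
count of X: 4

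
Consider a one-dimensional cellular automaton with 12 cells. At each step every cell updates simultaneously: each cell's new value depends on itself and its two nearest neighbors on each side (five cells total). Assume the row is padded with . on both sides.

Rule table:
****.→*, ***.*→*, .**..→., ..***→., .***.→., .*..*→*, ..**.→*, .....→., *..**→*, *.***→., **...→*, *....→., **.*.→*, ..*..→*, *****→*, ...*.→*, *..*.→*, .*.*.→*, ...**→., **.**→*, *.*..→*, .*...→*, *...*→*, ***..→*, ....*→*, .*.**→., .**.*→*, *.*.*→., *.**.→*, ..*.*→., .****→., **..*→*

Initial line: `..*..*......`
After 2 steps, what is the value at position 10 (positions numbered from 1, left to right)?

step 1: *******.....
step 2: ..******....
position 10 holds .

.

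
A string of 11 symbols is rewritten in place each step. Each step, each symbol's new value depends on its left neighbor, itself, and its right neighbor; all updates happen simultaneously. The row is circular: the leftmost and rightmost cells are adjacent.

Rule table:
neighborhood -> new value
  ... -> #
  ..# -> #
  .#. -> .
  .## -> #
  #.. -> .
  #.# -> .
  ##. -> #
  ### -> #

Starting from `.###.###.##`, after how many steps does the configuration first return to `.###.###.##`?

.###.###.##

1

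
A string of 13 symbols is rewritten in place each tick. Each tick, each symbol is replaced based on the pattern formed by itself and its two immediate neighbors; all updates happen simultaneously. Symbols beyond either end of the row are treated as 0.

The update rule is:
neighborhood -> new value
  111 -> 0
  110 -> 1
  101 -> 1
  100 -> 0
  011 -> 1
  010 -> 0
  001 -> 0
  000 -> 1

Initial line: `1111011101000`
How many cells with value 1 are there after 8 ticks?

4

1001110110011
0001011110011
1100110010011
1100110000011
1100110111011
1100111101111
1100100111001
1100000101000
count of 1: 4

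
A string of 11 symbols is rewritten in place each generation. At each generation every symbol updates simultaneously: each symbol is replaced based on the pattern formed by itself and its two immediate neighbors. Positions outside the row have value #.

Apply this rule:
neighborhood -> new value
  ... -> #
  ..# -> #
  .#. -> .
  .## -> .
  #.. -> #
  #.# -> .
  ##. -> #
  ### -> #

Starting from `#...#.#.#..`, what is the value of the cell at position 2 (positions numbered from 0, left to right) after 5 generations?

#

generation 1: ####.....##
generation 2: #########.#
generation 3: #########..
generation 4: ###########
generation 5: ###########
position 2 holds #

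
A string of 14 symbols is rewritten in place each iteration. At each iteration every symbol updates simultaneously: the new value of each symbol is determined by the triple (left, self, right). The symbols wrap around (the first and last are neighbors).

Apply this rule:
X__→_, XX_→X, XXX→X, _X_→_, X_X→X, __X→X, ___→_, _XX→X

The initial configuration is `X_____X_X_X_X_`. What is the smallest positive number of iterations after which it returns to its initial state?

14

_____X_X_X_X_X
____X_X_X_X_X_
___X_X_X_X_X__
__X_X_X_X_X___
_X_X_X_X_X____
X_X_X_X_X_____
_X_X_X_X_____X
X_X_X_X_____X_
_X_X_X_____X_X
X_X_X_____X_X_
_X_X_____X_X_X
X_X_____X_X_X_
_X_____X_X_X_X
X_____X_X_X_X_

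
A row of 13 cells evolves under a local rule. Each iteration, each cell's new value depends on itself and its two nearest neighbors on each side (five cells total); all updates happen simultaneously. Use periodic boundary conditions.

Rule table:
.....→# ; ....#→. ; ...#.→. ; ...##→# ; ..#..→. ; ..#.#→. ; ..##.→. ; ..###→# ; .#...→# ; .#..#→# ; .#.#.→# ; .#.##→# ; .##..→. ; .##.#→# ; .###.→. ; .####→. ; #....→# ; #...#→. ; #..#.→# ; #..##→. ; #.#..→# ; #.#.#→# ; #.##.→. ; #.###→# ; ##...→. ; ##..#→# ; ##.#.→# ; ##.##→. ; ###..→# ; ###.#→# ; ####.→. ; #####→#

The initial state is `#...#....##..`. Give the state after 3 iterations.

..#####..##.#

iteration 1: .#...##.#..##
iteration 2: ###.#.####..#
iteration 3: ..#####..##.#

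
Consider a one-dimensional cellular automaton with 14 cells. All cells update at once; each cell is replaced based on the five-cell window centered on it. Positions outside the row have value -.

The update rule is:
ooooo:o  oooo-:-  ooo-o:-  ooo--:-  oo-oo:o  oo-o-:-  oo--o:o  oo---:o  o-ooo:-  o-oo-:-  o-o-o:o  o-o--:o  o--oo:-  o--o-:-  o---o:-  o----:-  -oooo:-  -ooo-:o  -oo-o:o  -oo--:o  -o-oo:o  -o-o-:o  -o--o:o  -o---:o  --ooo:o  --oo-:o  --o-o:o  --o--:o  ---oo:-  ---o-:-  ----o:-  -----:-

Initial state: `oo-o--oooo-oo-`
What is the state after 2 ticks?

tick 1: oo-oo-o---o-oo
tick 2: ooo-o-oo--oo-o

ooo-o-oo--oo-o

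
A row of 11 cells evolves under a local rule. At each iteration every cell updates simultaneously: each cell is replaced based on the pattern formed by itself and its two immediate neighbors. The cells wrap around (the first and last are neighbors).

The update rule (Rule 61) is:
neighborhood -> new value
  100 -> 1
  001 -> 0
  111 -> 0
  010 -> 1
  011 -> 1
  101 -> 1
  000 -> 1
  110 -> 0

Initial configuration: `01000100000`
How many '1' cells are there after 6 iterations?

iteration 1: 01110111111
iteration 2: 11001100000
iteration 3: 10101011110
iteration 4: 11111110001
iteration 5: 00000001101
iteration 6: 11111101011
count of 1: 9

9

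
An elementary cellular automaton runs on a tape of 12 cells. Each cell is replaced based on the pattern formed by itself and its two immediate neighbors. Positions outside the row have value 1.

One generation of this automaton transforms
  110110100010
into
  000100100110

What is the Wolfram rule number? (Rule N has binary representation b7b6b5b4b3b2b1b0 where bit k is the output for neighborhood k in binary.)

14

position 0: 111 → 0  (bit 7 = 0)
position 1: 110 → 0  (bit 6 = 0)
position 2: 101 → 0  (bit 5 = 0)
position 7: 100 → 0  (bit 4 = 0)
position 3: 011 → 1  (bit 3 = 1)
position 6: 010 → 1  (bit 2 = 1)
position 9: 001 → 1  (bit 1 = 1)
position 8: 000 → 0  (bit 0 = 0)
bits b7..b0 = 00001110 = 14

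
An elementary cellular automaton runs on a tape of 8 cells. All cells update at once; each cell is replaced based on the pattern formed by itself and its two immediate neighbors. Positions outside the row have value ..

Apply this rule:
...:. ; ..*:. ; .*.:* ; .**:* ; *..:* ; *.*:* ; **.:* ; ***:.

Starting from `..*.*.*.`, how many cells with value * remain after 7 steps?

2

step 1: ..******
step 2: ..*....*
step 3: ..**...*
step 4: ..***..*
step 5: ..*.**.*
step 6: ..******  (repeats step 1; period 5)
step 7: ..*....*
count of *: 2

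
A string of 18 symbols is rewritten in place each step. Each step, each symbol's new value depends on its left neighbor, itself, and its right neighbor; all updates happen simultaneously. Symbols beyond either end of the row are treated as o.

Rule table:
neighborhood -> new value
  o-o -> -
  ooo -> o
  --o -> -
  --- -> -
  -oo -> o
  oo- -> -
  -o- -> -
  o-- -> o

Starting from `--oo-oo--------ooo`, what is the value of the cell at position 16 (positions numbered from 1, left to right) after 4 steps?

o

step 1: o-o--o-o-------ooo
step 2: ---o----o------ooo
step 3: o---o----o-----ooo
step 4: -o---o----o----ooo
position 16 holds o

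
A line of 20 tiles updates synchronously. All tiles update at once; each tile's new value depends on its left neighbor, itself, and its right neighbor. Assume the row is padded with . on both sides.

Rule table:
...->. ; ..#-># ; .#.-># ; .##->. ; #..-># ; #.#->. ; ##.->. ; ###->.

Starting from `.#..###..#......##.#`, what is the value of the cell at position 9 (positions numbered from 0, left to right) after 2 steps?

####...####....#...#
....#.#....#..###.##
position 9 holds .

.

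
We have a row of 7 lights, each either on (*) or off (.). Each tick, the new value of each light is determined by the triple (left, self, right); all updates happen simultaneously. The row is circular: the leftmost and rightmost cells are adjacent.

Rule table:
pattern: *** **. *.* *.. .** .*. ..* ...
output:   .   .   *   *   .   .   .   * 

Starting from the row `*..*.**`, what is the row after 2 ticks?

.*..*..
..*..**

..*..**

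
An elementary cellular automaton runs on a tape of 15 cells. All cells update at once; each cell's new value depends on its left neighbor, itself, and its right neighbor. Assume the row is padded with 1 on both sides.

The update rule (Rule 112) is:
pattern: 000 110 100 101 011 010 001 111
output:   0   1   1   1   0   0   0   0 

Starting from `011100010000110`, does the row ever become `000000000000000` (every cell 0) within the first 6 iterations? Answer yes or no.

no

100110001000011
110011000100000
011001100010000
101100110001000
110110011000100
011011001100010
iteration 6 is 011011001100010, still not uniform 0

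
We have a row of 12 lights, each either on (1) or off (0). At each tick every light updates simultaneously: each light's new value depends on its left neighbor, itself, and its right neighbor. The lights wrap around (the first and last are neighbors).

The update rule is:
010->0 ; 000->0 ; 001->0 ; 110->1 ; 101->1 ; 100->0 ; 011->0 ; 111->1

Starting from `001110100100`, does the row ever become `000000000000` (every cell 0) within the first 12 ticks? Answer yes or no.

yes

000111000000
000011000000
000001000000
000000000000
all cells are 0 at tick 4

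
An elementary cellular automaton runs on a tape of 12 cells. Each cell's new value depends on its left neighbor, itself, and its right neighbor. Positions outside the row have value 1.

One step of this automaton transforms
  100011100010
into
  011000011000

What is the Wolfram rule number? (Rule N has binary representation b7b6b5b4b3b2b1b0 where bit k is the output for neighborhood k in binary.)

position 5: 111 → 0  (bit 7 = 0)
position 0: 110 → 0  (bit 6 = 0)
position 11: 101 → 0  (bit 5 = 0)
position 1: 100 → 1  (bit 4 = 1)
position 4: 011 → 0  (bit 3 = 0)
position 10: 010 → 0  (bit 2 = 0)
position 3: 001 → 0  (bit 1 = 0)
position 2: 000 → 1  (bit 0 = 1)
bits b7..b0 = 00010001 = 17

17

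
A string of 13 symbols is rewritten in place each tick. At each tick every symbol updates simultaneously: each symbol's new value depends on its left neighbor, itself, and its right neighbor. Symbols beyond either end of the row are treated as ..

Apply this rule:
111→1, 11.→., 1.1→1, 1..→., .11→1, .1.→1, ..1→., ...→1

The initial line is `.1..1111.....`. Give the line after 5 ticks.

.1..1..11...1

.1..111..1111
.1..11...111.
.1..1..1.11..
.1..1..111..1
.1..1..11...1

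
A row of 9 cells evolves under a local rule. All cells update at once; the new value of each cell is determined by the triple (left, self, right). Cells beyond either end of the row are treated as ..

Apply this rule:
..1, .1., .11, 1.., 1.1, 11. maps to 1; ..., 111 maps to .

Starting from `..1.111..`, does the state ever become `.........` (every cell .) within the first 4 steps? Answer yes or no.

.1111.11.
11..11111
11111...1
1...11.11
step 4 is 1...11.11, still not uniform .

no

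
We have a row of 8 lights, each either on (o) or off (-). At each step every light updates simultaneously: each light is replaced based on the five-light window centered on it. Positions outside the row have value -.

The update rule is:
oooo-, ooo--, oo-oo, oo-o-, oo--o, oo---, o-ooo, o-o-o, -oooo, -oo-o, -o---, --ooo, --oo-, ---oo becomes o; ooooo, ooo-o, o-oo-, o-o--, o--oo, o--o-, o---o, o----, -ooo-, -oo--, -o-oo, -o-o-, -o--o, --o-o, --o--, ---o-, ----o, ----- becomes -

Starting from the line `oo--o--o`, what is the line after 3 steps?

----o---

o-o-----
---o----
----o---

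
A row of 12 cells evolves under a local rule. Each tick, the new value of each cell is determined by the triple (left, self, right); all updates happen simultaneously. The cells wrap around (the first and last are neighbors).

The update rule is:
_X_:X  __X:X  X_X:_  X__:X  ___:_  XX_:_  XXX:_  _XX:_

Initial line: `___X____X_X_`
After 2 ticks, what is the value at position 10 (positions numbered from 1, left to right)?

_

tick 1: __XXX__XX_XX
tick 2: XX___XX_____
position 10 holds _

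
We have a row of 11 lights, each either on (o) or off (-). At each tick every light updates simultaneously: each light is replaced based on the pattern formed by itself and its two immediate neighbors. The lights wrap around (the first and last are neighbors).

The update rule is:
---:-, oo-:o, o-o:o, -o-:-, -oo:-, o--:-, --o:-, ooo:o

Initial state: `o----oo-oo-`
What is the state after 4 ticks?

---------o-

------oo-oo
-------oo-o
--------oo-
---------o-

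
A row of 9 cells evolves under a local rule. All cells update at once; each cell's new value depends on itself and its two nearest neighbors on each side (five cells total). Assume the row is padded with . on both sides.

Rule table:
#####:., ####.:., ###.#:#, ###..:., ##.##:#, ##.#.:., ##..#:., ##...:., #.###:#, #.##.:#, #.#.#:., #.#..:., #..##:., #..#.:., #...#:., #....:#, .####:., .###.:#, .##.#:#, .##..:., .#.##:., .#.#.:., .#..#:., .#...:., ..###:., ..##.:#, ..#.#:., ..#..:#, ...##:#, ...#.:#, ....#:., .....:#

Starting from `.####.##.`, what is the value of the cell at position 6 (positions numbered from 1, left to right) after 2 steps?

#...###..
#..#.#..#
position 6 holds #

#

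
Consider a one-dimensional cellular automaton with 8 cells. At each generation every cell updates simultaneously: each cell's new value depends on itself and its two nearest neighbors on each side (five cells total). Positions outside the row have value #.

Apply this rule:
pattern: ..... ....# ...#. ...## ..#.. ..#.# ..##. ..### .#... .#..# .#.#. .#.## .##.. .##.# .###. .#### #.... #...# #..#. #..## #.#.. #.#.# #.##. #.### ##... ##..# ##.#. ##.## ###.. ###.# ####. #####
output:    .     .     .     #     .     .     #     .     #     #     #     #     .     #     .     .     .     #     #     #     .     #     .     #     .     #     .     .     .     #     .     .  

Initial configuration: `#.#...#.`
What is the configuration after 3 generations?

.#.#..#.

#..##..#
.###.##.
.#.#..#.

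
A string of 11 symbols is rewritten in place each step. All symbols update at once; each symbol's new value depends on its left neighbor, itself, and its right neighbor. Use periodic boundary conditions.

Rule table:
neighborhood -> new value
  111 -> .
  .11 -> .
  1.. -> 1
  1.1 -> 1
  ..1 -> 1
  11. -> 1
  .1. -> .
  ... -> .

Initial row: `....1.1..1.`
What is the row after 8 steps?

.1.11.1.1.1

step 1: ...1.1.11.1
step 2: 1.1.1.1.11.
step 3: .1.1.1.1.11
step 4: 1.1.1.1.1.1
step 5: 11.1.1.1.1.
step 6: .11.1.1.1.1
step 7: 1.11.1.1.1.
step 8: .1.11.1.1.1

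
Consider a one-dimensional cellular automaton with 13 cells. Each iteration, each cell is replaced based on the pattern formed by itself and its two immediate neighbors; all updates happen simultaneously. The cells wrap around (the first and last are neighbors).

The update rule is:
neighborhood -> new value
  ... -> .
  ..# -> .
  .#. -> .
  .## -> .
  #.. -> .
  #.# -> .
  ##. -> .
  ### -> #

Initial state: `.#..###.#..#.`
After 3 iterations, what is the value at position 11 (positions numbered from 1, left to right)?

.

.....#.......
.............
.............
position 11 holds .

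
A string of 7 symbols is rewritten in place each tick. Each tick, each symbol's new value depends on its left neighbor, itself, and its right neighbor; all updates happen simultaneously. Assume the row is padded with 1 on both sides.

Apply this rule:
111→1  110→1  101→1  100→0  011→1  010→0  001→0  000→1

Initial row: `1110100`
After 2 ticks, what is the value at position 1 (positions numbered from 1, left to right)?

tick 1: 1111000
tick 2: 1111010
position 1 holds 1

1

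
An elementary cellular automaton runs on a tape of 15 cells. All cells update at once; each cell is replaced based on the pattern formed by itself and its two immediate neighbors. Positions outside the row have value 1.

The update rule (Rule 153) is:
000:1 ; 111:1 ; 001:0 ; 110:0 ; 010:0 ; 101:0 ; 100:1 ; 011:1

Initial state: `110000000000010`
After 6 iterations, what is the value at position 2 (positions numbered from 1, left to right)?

101111111111000
001111111110110
101111111100100
001111111010010
101111110001000
001111101100110
position 2 holds 0

0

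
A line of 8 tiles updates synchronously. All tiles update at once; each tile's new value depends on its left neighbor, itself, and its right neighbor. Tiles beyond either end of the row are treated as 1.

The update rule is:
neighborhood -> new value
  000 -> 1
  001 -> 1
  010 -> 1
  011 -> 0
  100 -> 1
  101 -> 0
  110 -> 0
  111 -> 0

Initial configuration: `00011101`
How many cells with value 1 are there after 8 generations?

11100000
00011111
11100000  (repeats generation 1; period 2)
generation 8: 00011111
count of 1: 5

5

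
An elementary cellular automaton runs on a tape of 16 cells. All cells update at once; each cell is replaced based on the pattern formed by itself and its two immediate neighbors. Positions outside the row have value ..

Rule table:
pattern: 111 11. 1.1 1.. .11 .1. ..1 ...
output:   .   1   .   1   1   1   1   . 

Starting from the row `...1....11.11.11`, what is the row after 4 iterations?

..111..111.11.11
.11.1111.1.11.11
111.1..1.1.11.11
1.1.1111.1.11.11

1.1.1111.1.11.11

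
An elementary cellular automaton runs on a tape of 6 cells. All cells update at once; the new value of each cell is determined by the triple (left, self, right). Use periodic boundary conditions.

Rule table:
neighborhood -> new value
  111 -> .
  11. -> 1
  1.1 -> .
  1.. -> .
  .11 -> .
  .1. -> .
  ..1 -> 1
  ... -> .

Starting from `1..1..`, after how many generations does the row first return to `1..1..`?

3

generation 1: ..1..1
generation 2: .1..1.
generation 3: 1..1..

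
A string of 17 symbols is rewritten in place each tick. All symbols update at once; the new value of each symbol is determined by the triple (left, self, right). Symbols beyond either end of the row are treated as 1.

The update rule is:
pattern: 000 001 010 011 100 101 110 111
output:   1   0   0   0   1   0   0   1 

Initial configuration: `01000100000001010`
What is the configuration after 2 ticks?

10001001111011110

tick 1: 00110011111100000
tick 2: 10001001111011110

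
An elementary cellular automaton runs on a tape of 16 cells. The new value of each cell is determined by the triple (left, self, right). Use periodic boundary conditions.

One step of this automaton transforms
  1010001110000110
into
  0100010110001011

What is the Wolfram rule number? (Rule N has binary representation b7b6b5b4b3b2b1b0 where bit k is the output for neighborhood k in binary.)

position 7: 111 → 1  (bit 7 = 1)
position 8: 110 → 1  (bit 6 = 1)
position 1: 101 → 1  (bit 5 = 1)
position 3: 100 → 0  (bit 4 = 0)
position 6: 011 → 0  (bit 3 = 0)
position 0: 010 → 0  (bit 2 = 0)
position 5: 001 → 1  (bit 1 = 1)
position 4: 000 → 0  (bit 0 = 0)
bits b7..b0 = 11100010 = 226

226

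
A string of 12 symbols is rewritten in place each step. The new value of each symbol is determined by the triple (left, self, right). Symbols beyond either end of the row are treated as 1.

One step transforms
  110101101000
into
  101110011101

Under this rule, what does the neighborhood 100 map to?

1

At position 9 the neighborhood is 100; the next row has 1 there.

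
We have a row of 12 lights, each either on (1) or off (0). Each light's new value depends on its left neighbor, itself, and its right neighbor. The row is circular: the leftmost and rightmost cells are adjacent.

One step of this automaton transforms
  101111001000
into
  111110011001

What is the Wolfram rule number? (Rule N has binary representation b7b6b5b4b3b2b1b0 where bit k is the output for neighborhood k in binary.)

position 3: 111 → 1  (bit 7 = 1)
position 5: 110 → 0  (bit 6 = 0)
position 1: 101 → 1  (bit 5 = 1)
position 6: 100 → 0  (bit 4 = 0)
position 2: 011 → 1  (bit 3 = 1)
position 0: 010 → 1  (bit 2 = 1)
position 7: 001 → 1  (bit 1 = 1)
position 10: 000 → 0  (bit 0 = 0)
bits b7..b0 = 10101110 = 174

174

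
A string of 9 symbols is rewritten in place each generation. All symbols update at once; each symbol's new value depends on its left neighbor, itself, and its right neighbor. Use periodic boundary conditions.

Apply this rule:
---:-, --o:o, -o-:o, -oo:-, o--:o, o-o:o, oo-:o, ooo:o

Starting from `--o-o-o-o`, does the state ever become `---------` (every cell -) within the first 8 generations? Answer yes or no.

no

ooooooooo
ooooooooo  (fixed point — unchanged through generation 8)
generation 8 is ooooooooo, still not uniform -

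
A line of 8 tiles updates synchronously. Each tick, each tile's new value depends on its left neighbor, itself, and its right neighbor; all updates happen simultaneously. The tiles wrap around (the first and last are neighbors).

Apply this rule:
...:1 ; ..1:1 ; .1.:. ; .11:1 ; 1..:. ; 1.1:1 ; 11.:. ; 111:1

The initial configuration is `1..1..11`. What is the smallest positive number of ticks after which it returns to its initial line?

8

..1..111
.1..111.
1..111..
..111..1
.111..1.
111..1..
11..1..1
1..1..11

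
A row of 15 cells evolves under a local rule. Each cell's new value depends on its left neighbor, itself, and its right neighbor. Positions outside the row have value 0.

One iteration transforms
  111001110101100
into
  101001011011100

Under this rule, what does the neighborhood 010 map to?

At position 9 the neighborhood is 010; the next row has 0 there.

0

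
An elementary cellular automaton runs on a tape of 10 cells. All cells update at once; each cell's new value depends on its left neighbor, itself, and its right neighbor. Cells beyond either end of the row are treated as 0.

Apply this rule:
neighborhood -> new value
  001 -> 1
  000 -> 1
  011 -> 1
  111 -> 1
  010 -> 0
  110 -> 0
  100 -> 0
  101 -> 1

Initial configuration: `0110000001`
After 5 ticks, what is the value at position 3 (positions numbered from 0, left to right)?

1

tick 1: 1100111110
tick 2: 1001111100
tick 3: 0011111001
tick 4: 1111110010
tick 5: 1111100100
position 3 holds 1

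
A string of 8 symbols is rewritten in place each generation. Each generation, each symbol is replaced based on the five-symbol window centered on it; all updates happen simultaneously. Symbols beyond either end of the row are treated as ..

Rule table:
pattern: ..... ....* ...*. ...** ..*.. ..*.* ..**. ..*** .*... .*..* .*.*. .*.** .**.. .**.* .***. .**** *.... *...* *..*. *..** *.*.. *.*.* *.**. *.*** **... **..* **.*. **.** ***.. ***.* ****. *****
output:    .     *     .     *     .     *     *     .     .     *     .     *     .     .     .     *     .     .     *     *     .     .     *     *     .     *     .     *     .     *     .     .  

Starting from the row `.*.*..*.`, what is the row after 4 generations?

.*..**..
..***...
**......
*.......

*.......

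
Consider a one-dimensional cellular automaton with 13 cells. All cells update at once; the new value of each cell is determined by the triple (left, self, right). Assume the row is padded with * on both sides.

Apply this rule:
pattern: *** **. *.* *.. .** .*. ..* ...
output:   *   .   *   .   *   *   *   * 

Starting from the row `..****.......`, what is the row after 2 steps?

****..*******

.****..******
****..*******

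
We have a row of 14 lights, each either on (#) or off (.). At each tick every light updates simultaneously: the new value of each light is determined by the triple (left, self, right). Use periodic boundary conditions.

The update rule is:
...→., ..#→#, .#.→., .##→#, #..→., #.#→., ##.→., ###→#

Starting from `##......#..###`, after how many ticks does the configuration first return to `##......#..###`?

14

#......#..####
......#..#####
.....#..#####.
....#..#####..
...#..#####...
..#..#####....
.#..#####.....
#..#####......
..#####......#
.#####......#.
#####......#..
####......#..#
###......#..##
##......#..###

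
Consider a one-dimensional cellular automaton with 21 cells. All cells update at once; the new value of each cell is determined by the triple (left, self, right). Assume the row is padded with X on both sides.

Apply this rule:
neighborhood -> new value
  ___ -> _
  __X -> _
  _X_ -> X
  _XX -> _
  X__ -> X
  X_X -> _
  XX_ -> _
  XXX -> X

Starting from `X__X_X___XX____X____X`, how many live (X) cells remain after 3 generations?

8

generation 1: _X_X_XX____X___XX____
generation 2: _X_X___X___XX____X___
generation 3: _X_XX__XX____X___XX__
count of X: 8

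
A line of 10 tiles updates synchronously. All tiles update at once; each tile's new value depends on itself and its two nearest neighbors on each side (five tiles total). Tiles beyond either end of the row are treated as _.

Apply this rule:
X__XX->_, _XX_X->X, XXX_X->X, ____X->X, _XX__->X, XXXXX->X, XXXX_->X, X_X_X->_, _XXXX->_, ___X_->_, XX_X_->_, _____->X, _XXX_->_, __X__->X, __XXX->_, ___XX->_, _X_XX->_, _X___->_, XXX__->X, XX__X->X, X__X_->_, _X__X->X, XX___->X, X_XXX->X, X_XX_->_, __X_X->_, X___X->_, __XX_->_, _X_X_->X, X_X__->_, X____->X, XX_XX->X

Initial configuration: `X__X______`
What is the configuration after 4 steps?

step 1: XX_X_XXXXX
step 2: _X___X_XXX
step 3: _X_____X_X
step 4: _X_XXX__X_

_X_XXX__X_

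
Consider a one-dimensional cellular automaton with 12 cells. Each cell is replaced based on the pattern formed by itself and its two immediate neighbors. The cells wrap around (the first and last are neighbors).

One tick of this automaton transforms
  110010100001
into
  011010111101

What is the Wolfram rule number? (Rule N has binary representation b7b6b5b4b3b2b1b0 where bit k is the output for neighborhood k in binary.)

position 0: 111 → 0  (bit 7 = 0)
position 1: 110 → 1  (bit 6 = 1)
position 5: 101 → 0  (bit 5 = 0)
position 2: 100 → 1  (bit 4 = 1)
position 11: 011 → 1  (bit 3 = 1)
position 4: 010 → 1  (bit 2 = 1)
position 3: 001 → 0  (bit 1 = 0)
position 8: 000 → 1  (bit 0 = 1)
bits b7..b0 = 01011101 = 93

93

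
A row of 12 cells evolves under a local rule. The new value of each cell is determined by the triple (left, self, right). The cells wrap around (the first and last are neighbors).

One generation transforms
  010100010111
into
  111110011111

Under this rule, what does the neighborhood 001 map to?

At position 6 the neighborhood is 001; the next row has 0 there.

0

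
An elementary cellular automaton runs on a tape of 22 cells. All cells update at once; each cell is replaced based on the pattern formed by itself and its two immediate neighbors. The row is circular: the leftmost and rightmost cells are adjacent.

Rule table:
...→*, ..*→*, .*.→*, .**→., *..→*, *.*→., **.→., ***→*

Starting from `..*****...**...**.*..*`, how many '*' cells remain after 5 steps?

step 1: **.***.***..***...****
step 2: *...*...*.**.*.***.***
step 3: .********....*..*...**
step 4: ..******.***********..
step 5: **.****...*********.**
count of *: 17

17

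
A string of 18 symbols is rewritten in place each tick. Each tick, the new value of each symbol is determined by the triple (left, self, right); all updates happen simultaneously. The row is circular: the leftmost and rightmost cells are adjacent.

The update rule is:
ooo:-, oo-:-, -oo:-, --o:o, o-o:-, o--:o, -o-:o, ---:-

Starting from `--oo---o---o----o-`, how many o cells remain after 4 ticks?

-o--o-ooo-ooo--ooo
-oooo--------oo---
o----o------o--o--
oo--ooo----ooooooo
count of o: 12

12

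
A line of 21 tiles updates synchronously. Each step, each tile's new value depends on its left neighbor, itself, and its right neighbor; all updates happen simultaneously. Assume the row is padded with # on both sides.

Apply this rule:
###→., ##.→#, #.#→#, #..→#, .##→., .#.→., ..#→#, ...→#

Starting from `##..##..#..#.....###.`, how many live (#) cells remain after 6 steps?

step 1: .###.###.##.#####..##
step 2: #..##..##.##....###..
step 3: ###.###.##.#####..###
step 4: ..##..##.##....###...
step 5: ##.###.##.#####..####
step 6: .##..##.##....###....
count of #: 9

9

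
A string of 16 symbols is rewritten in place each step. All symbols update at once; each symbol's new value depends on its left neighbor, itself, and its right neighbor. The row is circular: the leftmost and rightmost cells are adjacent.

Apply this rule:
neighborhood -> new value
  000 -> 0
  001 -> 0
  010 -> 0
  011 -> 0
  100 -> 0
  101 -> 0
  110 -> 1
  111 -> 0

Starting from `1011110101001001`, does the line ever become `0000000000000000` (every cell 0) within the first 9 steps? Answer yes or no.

yes

1000010000000000
0000000000000000
all cells are 0 at step 2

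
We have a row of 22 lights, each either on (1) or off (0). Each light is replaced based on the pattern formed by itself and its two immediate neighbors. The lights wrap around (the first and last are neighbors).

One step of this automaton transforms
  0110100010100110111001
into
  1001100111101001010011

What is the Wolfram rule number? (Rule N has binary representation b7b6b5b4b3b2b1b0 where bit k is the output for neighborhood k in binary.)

166

position 17: 111 → 1  (bit 7 = 1)
position 2: 110 → 0  (bit 6 = 0)
position 0: 101 → 1  (bit 5 = 1)
position 5: 100 → 0  (bit 4 = 0)
position 1: 011 → 0  (bit 3 = 0)
position 4: 010 → 1  (bit 2 = 1)
position 7: 001 → 1  (bit 1 = 1)
position 6: 000 → 0  (bit 0 = 0)
bits b7..b0 = 10100110 = 166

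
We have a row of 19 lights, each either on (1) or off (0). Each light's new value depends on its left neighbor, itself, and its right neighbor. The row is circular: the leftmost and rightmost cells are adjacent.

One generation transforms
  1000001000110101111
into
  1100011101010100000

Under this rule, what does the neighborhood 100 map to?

At position 1 the neighborhood is 100; the next row has 1 there.

1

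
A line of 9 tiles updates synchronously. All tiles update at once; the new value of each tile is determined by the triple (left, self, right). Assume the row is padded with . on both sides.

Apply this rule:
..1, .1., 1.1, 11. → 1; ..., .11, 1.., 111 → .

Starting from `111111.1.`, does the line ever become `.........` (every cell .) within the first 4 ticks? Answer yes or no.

no

tick 1: .....111.
tick 2: ....1..1.
tick 3: ...11.11.
tick 4: ..1.11.1.
tick 4 is ..1.11.1., still not uniform .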